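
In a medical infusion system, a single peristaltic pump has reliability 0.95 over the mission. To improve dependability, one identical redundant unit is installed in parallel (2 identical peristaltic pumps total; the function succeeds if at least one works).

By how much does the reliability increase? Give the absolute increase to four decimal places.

R_before = 0.95
R_after = 1 − (1 − 0.95)^2 = 0.9975
ΔR = 0.9975 − 0.95 = 0.0475

0.0475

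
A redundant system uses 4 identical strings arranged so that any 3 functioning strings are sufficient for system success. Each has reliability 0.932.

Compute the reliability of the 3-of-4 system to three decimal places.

R = Σ_{i=3}^{4} C(4,i) p^i (1−p)^{4−i} with p = 0.932
C(4,3)·0.932^3·0.068^1 = 0.22020
C(4,4)·0.932^4·0.068^0 = 0.75451
Sum = 0.975

0.975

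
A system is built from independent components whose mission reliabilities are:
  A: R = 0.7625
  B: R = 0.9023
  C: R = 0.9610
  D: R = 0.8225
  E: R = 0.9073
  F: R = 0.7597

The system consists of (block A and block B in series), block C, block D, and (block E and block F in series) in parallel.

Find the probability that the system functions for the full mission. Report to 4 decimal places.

Series (A and B): 0.762500 × 0.902300 = 0.688004
Series (E and F): 0.907300 × 0.759700 = 0.689276
Parallel ([0.688004], C, D, and [0.689276]): 1 − (1 − 0.688004)(1 − 0.961000)(1 − 0.822500)(1 − 0.689276) = 0.9993

0.9993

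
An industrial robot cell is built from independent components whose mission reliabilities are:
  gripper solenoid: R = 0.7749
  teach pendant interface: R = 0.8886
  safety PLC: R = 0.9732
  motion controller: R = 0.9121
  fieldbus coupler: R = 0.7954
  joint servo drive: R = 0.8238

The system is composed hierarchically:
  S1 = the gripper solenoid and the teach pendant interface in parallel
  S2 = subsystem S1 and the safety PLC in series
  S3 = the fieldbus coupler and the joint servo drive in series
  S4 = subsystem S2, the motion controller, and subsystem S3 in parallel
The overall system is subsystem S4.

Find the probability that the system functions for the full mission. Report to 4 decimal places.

0.9984

Parallel (gripper solenoid and teach pendant interface): 1 − (1 − 0.774900)(1 − 0.888600) = 0.974924
Series ([0.974924] and safety PLC): 0.974924 × 0.973200 = 0.948796
Series (fieldbus coupler and joint servo drive): 0.795400 × 0.823800 = 0.655251
Parallel ([0.948796], motion controller, and [0.655251]): 1 − (1 − 0.948796)(1 − 0.912100)(1 − 0.655251) = 0.9984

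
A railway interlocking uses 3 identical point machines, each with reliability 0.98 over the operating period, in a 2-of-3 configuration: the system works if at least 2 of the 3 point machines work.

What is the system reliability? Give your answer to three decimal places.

R = Σ_{i=2}^{3} C(3,i) p^i (1−p)^{3−i} with p = 0.98
C(3,2)·0.98^2·0.02^1 = 0.05762
C(3,3)·0.98^3·0.02^0 = 0.94119
Sum = 0.999

0.999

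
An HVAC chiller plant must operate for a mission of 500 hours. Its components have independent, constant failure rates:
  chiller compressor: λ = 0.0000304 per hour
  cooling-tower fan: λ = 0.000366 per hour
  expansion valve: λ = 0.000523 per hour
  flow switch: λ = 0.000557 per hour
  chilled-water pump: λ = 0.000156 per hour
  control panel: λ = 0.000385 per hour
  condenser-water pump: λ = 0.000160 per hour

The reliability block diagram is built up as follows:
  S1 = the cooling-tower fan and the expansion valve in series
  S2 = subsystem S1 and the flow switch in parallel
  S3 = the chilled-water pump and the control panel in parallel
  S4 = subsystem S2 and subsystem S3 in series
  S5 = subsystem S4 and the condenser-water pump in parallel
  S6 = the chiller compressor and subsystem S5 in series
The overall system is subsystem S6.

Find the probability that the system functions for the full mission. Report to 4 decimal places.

R(chiller compressor) = exp(−0.0000304 × 500) = 0.984915
R(cooling-tower fan) = exp(−0.000366 × 500) = 0.832768
R(expansion valve) = exp(−0.000523 × 500) = 0.769896
R(flow switch) = exp(−0.000557 × 500) = 0.756918
R(chilled-water pump) = exp(−0.000156 × 500) = 0.924964
R(control panel) = exp(−0.000385 × 500) = 0.824894
R(condenser-water pump) = exp(−0.000160 × 500) = 0.923116
Series (cooling-tower fan and expansion valve): 0.832768 × 0.769896 = 0.641145
Parallel ([0.641145] and flow switch): 1 − (1 − 0.641145)(1 − 0.756918) = 0.912769
Parallel (chilled-water pump and control panel): 1 − (1 − 0.924964)(1 − 0.824894) = 0.986861
Series ([0.912769] and [0.986861]): 0.912769 × 0.986861 = 0.900776
Parallel ([0.900776] and condenser-water pump): 1 − (1 − 0.900776)(1 − 0.923116) = 0.992371
Series (chiller compressor and [0.992371]): 0.984915 × 0.992371 = 0.9774

0.9774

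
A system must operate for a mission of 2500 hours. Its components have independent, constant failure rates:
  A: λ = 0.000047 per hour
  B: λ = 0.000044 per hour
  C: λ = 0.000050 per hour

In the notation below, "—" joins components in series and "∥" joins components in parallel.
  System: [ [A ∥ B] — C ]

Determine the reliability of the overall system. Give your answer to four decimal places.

0.8723

R(A) = exp(−0.000047 × 2500) = 0.889141
R(B) = exp(−0.000044 × 2500) = 0.895834
R(C) = exp(−0.000050 × 2500) = 0.882497
Parallel (A and B): 1 − (1 − 0.889141)(1 − 0.895834) = 0.988452
Series ([0.988452] and C): 0.988452 × 0.882497 = 0.8723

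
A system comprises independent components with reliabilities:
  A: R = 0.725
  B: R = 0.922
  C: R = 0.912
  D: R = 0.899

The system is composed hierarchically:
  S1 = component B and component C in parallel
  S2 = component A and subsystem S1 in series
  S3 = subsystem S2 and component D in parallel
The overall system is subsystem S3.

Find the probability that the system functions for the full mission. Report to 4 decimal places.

0.9717

Parallel (B and C): 1 − (1 − 0.922000)(1 − 0.912000) = 0.993136
Series (A and [0.993136]): 0.725000 × 0.993136 = 0.720024
Parallel ([0.720024] and D): 1 − (1 − 0.720024)(1 − 0.899000) = 0.9717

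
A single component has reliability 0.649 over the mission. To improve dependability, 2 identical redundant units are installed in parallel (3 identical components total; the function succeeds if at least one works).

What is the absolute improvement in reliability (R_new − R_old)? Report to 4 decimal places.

R_before = 0.649
R_after = 1 − (1 − 0.649)^3 = 0.9568
ΔR = 0.9568 − 0.649 = 0.3078

0.3078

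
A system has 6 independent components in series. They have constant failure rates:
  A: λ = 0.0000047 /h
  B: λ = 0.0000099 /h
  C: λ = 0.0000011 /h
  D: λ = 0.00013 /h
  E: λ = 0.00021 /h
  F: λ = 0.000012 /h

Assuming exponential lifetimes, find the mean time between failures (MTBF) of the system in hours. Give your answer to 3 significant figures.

2720

Series of exponential components: λ_sys = Σ λ_i
λ_sys = 0.0000047 + 0.0000099 + 0.0000011 + 0.00013 + 0.00021 + 0.000012 = 3.6770e-04 /h
MTBF = 1 / λ_sys = 2720 h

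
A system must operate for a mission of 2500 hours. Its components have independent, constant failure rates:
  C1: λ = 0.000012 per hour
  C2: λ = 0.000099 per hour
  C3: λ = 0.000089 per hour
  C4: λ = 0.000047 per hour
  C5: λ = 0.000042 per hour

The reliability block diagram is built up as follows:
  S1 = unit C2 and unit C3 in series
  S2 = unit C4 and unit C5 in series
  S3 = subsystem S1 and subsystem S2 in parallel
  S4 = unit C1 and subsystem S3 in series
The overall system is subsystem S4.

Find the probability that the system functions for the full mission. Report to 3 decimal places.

R(C1) = exp(−0.000012 × 2500) = 0.97045
R(C2) = exp(−0.000099 × 2500) = 0.78075
R(C3) = exp(−0.000089 × 2500) = 0.80052
R(C4) = exp(−0.000047 × 2500) = 0.88914
R(C5) = exp(−0.000042 × 2500) = 0.90032
Series (C2 and C3): 0.78075 × 0.80052 = 0.62501
Series (C4 and C5): 0.88914 × 0.90032 = 0.80051
Parallel ([0.62501] and [0.80051]): 1 − (1 − 0.62501)(1 − 0.80051) = 0.92519
Series (C1 and [0.92519]): 0.97045 × 0.92519 = 0.898

0.898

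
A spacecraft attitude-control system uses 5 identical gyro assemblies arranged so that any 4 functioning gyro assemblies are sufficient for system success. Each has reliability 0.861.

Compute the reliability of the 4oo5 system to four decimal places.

R = Σ_{i=4}^{5} C(5,i) p^i (1−p)^{5−i} with p = 0.861
C(5,4)·0.861^4·0.139^1 = 0.381942
C(5,5)·0.861^5·0.139^0 = 0.473168
Sum = 0.8551

0.8551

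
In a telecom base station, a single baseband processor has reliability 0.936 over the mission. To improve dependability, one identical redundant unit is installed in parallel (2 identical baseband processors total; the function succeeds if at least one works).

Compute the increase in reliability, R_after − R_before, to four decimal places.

R_before = 0.936
R_after = 1 − (1 − 0.936)^2 = 0.9959
ΔR = 0.9959 − 0.936 = 0.0599

0.0599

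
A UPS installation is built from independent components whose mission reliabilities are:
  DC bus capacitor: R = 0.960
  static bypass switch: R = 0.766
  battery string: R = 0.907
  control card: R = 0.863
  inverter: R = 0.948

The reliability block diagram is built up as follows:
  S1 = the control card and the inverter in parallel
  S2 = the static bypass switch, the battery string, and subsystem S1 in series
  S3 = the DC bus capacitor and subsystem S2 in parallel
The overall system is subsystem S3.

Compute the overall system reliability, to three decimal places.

Parallel (control card and inverter): 1 − (1 − 0.86300)(1 − 0.94800) = 0.99288
Series (static bypass switch, battery string, and [0.99288]): 0.76600 × 0.90700 × 0.99288 = 0.68982
Parallel (DC bus capacitor and [0.68982]): 1 − (1 − 0.96000)(1 − 0.68982) = 0.988

0.988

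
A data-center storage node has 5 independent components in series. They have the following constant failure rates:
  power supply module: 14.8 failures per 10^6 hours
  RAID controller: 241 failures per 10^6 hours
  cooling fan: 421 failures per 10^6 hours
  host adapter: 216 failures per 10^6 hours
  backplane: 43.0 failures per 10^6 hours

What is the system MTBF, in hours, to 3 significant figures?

Series of exponential components: λ_sys = Σ λ_i
λ_sys = 0.0000148 + 0.000241 + 0.000421 + 0.000216 + 0.0000430 = 9.3580e-04 /h
MTBF = 1 / λ_sys = 1070 h

1070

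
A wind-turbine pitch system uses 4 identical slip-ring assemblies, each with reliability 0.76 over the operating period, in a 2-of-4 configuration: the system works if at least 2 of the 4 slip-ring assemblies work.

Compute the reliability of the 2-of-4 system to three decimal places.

R = Σ_{i=2}^{4} C(4,i) p^i (1−p)^{4−i} with p = 0.76
C(4,2)·0.76^2·0.24^2 = 0.19962
C(4,3)·0.76^3·0.24^1 = 0.42142
C(4,4)·0.76^4·0.24^0 = 0.33362
Sum = 0.955

0.955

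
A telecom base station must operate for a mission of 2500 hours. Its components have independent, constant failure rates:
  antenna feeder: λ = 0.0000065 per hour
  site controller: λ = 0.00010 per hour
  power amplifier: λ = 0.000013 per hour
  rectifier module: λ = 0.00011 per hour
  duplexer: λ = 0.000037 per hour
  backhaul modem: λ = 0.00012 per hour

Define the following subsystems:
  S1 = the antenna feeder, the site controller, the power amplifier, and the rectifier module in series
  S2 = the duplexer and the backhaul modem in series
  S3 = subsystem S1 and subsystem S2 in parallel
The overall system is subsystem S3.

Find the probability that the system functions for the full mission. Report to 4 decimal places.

R(antenna feeder) = exp(−0.0000065 × 2500) = 0.983881
R(site controller) = exp(−0.00010 × 2500) = 0.778801
R(power amplifier) = exp(−0.000013 × 2500) = 0.968022
R(rectifier module) = exp(−0.00011 × 2500) = 0.759572
R(duplexer) = exp(−0.000037 × 2500) = 0.911649
R(backhaul modem) = exp(−0.00012 × 2500) = 0.740818
Series (antenna feeder, site controller, power amplifier, and rectifier module): 0.983881 × 0.778801 × 0.968022 × 0.759572 = 0.563408
Series (duplexer and backhaul modem): 0.911649 × 0.740818 = 0.675366
Parallel ([0.563408] and [0.675366]): 1 − (1 − 0.563408)(1 − 0.675366) = 0.8583

0.8583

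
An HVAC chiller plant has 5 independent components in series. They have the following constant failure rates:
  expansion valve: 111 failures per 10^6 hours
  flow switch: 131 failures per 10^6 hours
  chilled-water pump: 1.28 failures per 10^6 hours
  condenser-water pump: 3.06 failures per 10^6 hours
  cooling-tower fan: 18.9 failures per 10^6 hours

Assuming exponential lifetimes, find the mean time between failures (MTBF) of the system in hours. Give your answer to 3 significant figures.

3770

Series of exponential components: λ_sys = Σ λ_i
λ_sys = 0.000111 + 0.000131 + 0.00000128 + 0.00000306 + 0.0000189 = 2.6524e-04 /h
MTBF = 1 / λ_sys = 3770 h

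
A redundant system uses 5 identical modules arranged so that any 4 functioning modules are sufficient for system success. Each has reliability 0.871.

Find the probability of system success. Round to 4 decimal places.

0.8725

R = Σ_{i=4}^{5} C(5,i) p^i (1−p)^{5−i} with p = 0.871
C(5,4)·0.871^4·0.129^1 = 0.371221
C(5,5)·0.871^5·0.129^0 = 0.501292
Sum = 0.8725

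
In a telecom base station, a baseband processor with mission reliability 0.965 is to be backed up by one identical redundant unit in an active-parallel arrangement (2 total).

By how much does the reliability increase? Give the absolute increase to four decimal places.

R_before = 0.965
R_after = 1 − (1 − 0.965)^2 = 0.9988
ΔR = 0.9988 − 0.965 = 0.0338

0.0338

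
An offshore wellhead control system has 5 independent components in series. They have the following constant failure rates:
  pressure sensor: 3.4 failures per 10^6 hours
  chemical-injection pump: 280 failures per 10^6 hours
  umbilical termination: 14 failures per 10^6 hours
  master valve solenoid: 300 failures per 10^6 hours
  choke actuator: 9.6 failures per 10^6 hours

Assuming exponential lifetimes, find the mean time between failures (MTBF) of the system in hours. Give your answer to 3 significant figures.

1650

Series of exponential components: λ_sys = Σ λ_i
λ_sys = 0.0000034 + 0.00028 + 0.000014 + 0.00030 + 0.0000096 = 6.0700e-04 /h
MTBF = 1 / λ_sys = 1650 h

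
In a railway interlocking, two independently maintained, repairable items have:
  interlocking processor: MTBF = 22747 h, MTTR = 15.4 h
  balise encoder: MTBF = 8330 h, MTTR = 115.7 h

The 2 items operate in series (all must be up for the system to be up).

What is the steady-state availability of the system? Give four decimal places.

A(interlocking processor) = MTBF/(MTBF+MTTR) = 22747/(22747+15.4) = 0.999323
A(balise encoder) = MTBF/(MTBF+MTTR) = 8330/(8330+115.7) = 0.986301
Series availability: 0.999323 × 0.986301 = 0.9856

0.9856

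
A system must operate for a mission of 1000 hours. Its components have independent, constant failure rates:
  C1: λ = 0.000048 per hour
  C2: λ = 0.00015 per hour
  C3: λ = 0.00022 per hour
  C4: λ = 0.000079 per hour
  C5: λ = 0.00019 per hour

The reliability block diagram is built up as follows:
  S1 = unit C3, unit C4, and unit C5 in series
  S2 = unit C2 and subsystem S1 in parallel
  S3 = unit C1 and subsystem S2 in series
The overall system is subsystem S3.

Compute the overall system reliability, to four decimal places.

R(C1) = exp(−0.000048 × 1000) = 0.953134
R(C2) = exp(−0.00015 × 1000) = 0.860708
R(C3) = exp(−0.00022 × 1000) = 0.802519
R(C4) = exp(−0.000079 × 1000) = 0.924040
R(C5) = exp(−0.00019 × 1000) = 0.826959
Series (C3, C4, and C5): 0.802519 × 0.924040 × 0.826959 = 0.613239
Parallel (C2 and [0.613239]): 1 − (1 − 0.860708)(1 − 0.613239) = 0.946127
Series (C1 and [0.946127]): 0.953134 × 0.946127 = 0.9018

0.9018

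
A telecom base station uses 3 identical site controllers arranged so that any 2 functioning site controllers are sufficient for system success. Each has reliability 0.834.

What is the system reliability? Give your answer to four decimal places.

R = Σ_{i=2}^{3} C(3,i) p^i (1−p)^{3−i} with p = 0.834
C(3,2)·0.834^2·0.166^1 = 0.346387
C(3,3)·0.834^3·0.166^0 = 0.580094
Sum = 0.9265

0.9265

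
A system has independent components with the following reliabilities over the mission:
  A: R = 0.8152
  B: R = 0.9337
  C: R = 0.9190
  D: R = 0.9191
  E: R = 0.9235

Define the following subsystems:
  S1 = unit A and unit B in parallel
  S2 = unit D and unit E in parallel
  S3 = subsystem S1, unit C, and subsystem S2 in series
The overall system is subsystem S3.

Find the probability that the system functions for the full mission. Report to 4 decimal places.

Parallel (A and B): 1 − (1 − 0.815200)(1 − 0.933700) = 0.987748
Parallel (D and E): 1 − (1 − 0.919100)(1 − 0.923500) = 0.993811
Series ([0.987748], C, and [0.993811]): 0.987748 × 0.919000 × 0.993811 = 0.9021

0.9021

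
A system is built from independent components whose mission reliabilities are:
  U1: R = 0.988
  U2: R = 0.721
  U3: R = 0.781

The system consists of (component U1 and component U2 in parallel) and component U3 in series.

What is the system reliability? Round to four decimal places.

Parallel (U1 and U2): 1 − (1 − 0.988000)(1 − 0.721000) = 0.996652
Series ([0.996652] and U3): 0.996652 × 0.781000 = 0.7784

0.7784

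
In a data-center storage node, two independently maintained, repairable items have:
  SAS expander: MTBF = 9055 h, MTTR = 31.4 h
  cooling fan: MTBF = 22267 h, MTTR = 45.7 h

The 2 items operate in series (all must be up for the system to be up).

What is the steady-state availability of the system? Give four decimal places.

A(SAS expander) = MTBF/(MTBF+MTTR) = 9055/(9055+31.4) = 0.996544
A(cooling fan) = MTBF/(MTBF+MTTR) = 22267/(22267+45.7) = 0.997952
Series availability: 0.996544 × 0.997952 = 0.9945

0.9945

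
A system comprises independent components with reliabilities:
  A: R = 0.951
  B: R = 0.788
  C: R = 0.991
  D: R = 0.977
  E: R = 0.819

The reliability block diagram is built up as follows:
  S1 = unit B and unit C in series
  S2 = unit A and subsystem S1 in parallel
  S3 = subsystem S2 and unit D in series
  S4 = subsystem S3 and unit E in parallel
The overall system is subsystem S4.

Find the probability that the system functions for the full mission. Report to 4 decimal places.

0.9939

Series (B and C): 0.788000 × 0.991000 = 0.780908
Parallel (A and [0.780908]): 1 − (1 − 0.951000)(1 − 0.780908) = 0.989264
Series ([0.989264] and D): 0.989264 × 0.977000 = 0.966511
Parallel ([0.966511] and E): 1 − (1 − 0.966511)(1 − 0.819000) = 0.9939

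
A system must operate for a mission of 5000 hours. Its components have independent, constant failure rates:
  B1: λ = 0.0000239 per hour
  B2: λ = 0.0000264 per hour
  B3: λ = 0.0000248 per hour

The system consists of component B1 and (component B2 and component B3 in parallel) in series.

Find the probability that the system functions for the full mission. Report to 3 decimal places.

R(B1) = exp(−0.0000239 × 5000) = 0.88736
R(B2) = exp(−0.0000264 × 5000) = 0.87634
R(B3) = exp(−0.0000248 × 5000) = 0.88338
Parallel (B2 and B3): 1 − (1 − 0.87634)(1 − 0.88338) = 0.98558
Series (B1 and [0.98558]): 0.88736 × 0.98558 = 0.875

0.875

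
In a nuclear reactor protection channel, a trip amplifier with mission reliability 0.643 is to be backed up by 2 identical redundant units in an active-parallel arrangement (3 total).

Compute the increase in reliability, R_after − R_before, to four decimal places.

R_before = 0.643
R_after = 1 − (1 − 0.643)^3 = 0.9545
ΔR = 0.9545 − 0.643 = 0.3115

0.3115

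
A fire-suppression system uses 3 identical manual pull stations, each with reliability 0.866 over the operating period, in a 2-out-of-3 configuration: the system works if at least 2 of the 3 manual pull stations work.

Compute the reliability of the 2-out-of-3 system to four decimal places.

R = Σ_{i=2}^{3} C(3,i) p^i (1−p)^{3−i} with p = 0.866
C(3,2)·0.866^2·0.134^1 = 0.301482
C(3,3)·0.866^3·0.134^0 = 0.649462
Sum = 0.9509

0.9509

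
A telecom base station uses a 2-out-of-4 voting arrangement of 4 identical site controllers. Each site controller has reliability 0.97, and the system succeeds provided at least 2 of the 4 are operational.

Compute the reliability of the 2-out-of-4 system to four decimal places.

0.9999

R = Σ_{i=2}^{4} C(4,i) p^i (1−p)^{4−i} with p = 0.97
C(4,2)·0.97^2·0.03^2 = 0.005081
C(4,3)·0.97^3·0.03^1 = 0.109521
C(4,4)·0.97^4·0.03^0 = 0.885293
Sum = 0.9999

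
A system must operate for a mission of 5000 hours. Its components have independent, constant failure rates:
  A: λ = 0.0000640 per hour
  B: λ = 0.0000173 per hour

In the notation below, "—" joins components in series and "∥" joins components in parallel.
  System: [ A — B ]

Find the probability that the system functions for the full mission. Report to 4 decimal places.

0.6660

R(A) = exp(−0.0000640 × 5000) = 0.726149
R(B) = exp(−0.0000173 × 5000) = 0.917136
Series (A and B): 0.726149 × 0.917136 = 0.6660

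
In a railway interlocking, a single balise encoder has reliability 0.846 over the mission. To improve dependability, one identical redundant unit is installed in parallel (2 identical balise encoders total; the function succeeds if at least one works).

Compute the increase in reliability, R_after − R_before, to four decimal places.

0.1303

R_before = 0.846
R_after = 1 − (1 − 0.846)^2 = 0.9763
ΔR = 0.9763 − 0.846 = 0.1303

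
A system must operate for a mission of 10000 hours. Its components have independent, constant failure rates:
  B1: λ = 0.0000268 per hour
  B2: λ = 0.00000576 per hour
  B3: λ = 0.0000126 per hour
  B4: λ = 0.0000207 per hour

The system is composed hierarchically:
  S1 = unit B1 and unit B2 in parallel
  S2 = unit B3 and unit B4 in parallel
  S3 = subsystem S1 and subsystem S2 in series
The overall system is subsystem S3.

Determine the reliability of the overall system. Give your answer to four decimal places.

R(B1) = exp(−0.0000268 × 10000) = 0.764908
R(B2) = exp(−0.00000576 × 10000) = 0.944027
R(B3) = exp(−0.0000126 × 10000) = 0.881615
R(B4) = exp(−0.0000207 × 10000) = 0.813020
Parallel (B1 and B2): 1 − (1 − 0.764908)(1 − 0.944027) = 0.986841
Parallel (B3 and B4): 1 − (1 − 0.881615)(1 − 0.813020) = 0.977864
Series ([0.986841] and [0.977864]): 0.986841 × 0.977864 = 0.9650

0.9650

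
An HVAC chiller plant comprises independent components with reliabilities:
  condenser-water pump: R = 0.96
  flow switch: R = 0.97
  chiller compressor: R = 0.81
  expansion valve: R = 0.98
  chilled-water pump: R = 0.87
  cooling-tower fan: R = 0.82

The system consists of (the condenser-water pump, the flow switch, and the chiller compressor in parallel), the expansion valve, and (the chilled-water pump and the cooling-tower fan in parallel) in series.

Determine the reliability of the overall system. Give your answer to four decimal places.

0.9568

Parallel (condenser-water pump, flow switch, and chiller compressor): 1 − (1 − 0.960000)(1 − 0.970000)(1 − 0.810000) = 0.999772
Parallel (chilled-water pump and cooling-tower fan): 1 − (1 − 0.870000)(1 − 0.820000) = 0.976600
Series ([0.999772], expansion valve, and [0.976600]): 0.999772 × 0.980000 × 0.976600 = 0.9568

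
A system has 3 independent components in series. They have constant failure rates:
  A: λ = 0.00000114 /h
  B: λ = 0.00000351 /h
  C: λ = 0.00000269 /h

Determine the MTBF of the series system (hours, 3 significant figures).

Series of exponential components: λ_sys = Σ λ_i
λ_sys = 0.00000114 + 0.00000351 + 0.00000269 = 7.3400e-06 /h
MTBF = 1 / λ_sys = 136000 h

136000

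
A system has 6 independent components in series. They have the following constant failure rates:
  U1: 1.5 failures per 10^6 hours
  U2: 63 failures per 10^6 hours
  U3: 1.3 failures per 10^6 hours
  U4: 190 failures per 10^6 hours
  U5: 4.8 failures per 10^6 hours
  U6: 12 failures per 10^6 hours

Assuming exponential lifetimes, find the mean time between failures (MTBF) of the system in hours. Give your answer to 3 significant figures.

Series of exponential components: λ_sys = Σ λ_i
λ_sys = 0.0000015 + 0.000063 + 0.0000013 + 0.00019 + 0.0000048 + 0.000012 = 2.7260e-04 /h
MTBF = 1 / λ_sys = 3670 h

3670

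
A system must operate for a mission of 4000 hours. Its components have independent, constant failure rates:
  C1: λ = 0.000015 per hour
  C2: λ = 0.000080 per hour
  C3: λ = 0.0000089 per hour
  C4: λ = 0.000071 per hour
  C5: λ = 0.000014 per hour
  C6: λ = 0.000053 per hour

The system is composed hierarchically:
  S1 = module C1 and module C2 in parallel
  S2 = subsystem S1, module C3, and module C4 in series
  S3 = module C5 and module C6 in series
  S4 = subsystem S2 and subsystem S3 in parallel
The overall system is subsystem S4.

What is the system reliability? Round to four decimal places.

0.9330

R(C1) = exp(−0.000015 × 4000) = 0.941765
R(C2) = exp(−0.000080 × 4000) = 0.726149
R(C3) = exp(−0.0000089 × 4000) = 0.965026
R(C4) = exp(−0.000071 × 4000) = 0.752767
R(C5) = exp(−0.000014 × 4000) = 0.945539
R(C6) = exp(−0.000053 × 4000) = 0.808965
Parallel (C1 and C2): 1 − (1 − 0.941765)(1 − 0.726149) = 0.984052
Series ([0.984052], C3, and C4): 0.984052 × 0.965026 × 0.752767 = 0.714854
Series (C5 and C6): 0.945539 × 0.808965 = 0.764908
Parallel ([0.714854] and [0.764908]): 1 − (1 − 0.714854)(1 − 0.764908) = 0.9330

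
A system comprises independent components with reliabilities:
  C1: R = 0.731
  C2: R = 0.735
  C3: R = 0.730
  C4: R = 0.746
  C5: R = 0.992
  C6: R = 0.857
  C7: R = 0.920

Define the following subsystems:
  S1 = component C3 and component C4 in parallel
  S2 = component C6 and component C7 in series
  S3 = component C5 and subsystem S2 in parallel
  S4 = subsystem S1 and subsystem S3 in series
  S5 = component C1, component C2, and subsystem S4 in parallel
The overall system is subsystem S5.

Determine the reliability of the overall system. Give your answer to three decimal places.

0.995

Parallel (C3 and C4): 1 − (1 − 0.73000)(1 − 0.74600) = 0.93142
Series (C6 and C7): 0.85700 × 0.92000 = 0.78844
Parallel (C5 and [0.78844]): 1 − (1 − 0.99200)(1 − 0.78844) = 0.99831
Series ([0.93142] and [0.99831]): 0.93142 × 0.99831 = 0.92985
Parallel (C1, C2, and [0.92985]): 1 − (1 − 0.73100)(1 − 0.73500)(1 − 0.92985) = 0.995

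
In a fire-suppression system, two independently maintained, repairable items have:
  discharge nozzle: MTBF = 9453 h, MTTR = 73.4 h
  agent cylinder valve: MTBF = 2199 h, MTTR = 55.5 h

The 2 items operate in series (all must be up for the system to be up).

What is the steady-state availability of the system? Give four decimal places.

0.9679

A(discharge nozzle) = MTBF/(MTBF+MTTR) = 9453/(9453+73.4) = 0.992295
A(agent cylinder valve) = MTBF/(MTBF+MTTR) = 2199/(2199+55.5) = 0.975383
Series availability: 0.992295 × 0.975383 = 0.9679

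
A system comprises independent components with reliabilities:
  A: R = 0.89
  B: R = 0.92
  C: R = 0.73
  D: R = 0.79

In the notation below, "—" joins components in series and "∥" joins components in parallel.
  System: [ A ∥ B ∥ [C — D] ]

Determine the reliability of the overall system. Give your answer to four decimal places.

Series (C and D): 0.730000 × 0.790000 = 0.576700
Parallel (A, B, and [0.576700]): 1 − (1 − 0.890000)(1 − 0.920000)(1 − 0.576700) = 0.9963

0.9963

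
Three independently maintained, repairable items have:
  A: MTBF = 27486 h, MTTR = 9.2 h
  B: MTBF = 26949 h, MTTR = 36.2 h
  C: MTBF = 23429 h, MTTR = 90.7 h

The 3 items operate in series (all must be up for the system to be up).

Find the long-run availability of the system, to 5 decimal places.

A(A) = MTBF/(MTBF+MTTR) = 27486/(27486+9.2) = 0.999665
A(B) = MTBF/(MTBF+MTTR) = 26949/(26949+36.2) = 0.998659
A(C) = MTBF/(MTBF+MTTR) = 23429/(23429+90.7) = 0.996144
Series availability: 0.999665 × 0.998659 × 0.996144 = 0.99447

0.99447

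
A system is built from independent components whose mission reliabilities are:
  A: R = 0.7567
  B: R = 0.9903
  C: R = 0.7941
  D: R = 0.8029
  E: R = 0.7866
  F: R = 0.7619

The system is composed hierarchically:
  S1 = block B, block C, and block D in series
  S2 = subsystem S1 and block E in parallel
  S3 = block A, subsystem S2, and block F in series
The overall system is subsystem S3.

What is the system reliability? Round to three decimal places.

Series (B, C, and D): 0.99030 × 0.79410 × 0.80290 = 0.63140
Parallel ([0.63140] and E): 1 − (1 − 0.63140)(1 − 0.78660) = 0.92134
Series (A, [0.92134], and F): 0.75670 × 0.92134 × 0.76190 = 0.531

0.531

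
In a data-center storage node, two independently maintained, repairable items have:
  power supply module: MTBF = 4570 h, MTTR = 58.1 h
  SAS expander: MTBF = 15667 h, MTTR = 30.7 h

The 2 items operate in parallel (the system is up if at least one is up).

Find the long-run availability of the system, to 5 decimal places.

A(power supply module) = MTBF/(MTBF+MTTR) = 4570/(4570+58.1) = 0.987446
A(SAS expander) = MTBF/(MTBF+MTTR) = 15667/(15667+30.7) = 0.998044
Parallel availability: 1 − (1 − 0.987446)(1 − 0.998044) = 0.99998

0.99998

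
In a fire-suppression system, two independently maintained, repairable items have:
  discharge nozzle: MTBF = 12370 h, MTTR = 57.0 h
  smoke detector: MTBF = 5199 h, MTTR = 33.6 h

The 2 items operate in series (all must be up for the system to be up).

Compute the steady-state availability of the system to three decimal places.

0.989

A(discharge nozzle) = MTBF/(MTBF+MTTR) = 12370/(12370+57.0) = 0.995413
A(smoke detector) = MTBF/(MTBF+MTTR) = 5199/(5199+33.6) = 0.993579
Series availability: 0.995413 × 0.993579 = 0.989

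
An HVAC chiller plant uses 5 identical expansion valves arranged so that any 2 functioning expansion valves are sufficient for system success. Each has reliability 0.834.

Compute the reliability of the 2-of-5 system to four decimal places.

0.9967

R = Σ_{i=2}^{5} C(5,i) p^i (1−p)^{5−i} with p = 0.834
C(5,2)·0.834^2·0.166^3 = 0.031817
C(5,3)·0.834^3·0.166^2 = 0.159851
C(5,4)·0.834^4·0.166^1 = 0.401552
C(5,5)·0.834^5·0.166^0 = 0.403488
Sum = 0.9967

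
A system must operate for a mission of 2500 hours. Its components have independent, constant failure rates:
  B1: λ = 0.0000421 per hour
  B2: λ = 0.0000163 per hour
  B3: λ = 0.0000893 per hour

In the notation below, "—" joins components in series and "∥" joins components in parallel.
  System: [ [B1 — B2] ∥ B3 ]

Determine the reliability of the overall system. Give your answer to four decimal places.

0.9728

R(B1) = exp(−0.0000421 × 2500) = 0.900099
R(B2) = exp(−0.0000163 × 2500) = 0.960069
R(B3) = exp(−0.0000893 × 2500) = 0.799915
Series (B1 and B2): 0.900099 × 0.960069 = 0.864157
Parallel ([0.864157] and B3): 1 − (1 − 0.864157)(1 − 0.799915) = 0.9728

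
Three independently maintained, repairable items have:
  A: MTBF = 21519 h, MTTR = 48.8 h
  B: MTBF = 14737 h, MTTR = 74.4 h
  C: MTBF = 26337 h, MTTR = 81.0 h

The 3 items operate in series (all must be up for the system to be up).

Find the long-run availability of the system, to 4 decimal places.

A(A) = MTBF/(MTBF+MTTR) = 21519/(21519+48.8) = 0.997737
A(B) = MTBF/(MTBF+MTTR) = 14737/(14737+74.4) = 0.994977
A(C) = MTBF/(MTBF+MTTR) = 26337/(26337+81.0) = 0.996934
Series availability: 0.997737 × 0.994977 × 0.996934 = 0.9897

0.9897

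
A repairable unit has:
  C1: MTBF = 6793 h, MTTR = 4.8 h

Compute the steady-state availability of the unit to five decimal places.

0.99929

A(C1) = MTBF/(MTBF+MTTR) = 6793/(6793+4.8) = 0.99929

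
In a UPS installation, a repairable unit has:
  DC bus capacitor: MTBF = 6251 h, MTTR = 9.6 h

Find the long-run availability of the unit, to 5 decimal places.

A(DC bus capacitor) = MTBF/(MTBF+MTTR) = 6251/(6251+9.6) = 0.99847

0.99847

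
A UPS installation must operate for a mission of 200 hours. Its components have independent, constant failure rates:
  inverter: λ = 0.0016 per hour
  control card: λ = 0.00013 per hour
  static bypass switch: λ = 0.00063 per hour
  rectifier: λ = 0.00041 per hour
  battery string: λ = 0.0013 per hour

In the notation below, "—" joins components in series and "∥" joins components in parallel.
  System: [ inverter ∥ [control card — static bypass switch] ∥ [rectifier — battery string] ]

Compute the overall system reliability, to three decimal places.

R(inverter) = exp(−0.0016 × 200) = 0.72615
R(control card) = exp(−0.00013 × 200) = 0.97434
R(static bypass switch) = exp(−0.00063 × 200) = 0.88161
R(rectifier) = exp(−0.00041 × 200) = 0.92127
R(battery string) = exp(−0.0013 × 200) = 0.77105
Series (control card and static bypass switch): 0.97434 × 0.88161 = 0.85899
Series (rectifier and battery string): 0.92127 × 0.77105 = 0.71035
Parallel (inverter, [0.85899], and [0.71035]): 1 − (1 − 0.72615)(1 − 0.85899)(1 − 0.71035) = 0.989

0.989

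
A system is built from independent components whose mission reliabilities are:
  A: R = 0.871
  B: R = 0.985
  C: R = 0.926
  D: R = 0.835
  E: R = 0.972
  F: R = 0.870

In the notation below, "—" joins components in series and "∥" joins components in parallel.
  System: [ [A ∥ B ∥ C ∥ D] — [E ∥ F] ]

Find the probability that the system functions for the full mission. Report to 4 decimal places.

Parallel (A, B, C, and D): 1 − (1 − 0.871000)(1 − 0.985000)(1 − 0.926000)(1 − 0.835000) = 0.999976
Parallel (E and F): 1 − (1 − 0.972000)(1 − 0.870000) = 0.996360
Series ([0.999976] and [0.996360]): 0.999976 × 0.996360 = 0.9963

0.9963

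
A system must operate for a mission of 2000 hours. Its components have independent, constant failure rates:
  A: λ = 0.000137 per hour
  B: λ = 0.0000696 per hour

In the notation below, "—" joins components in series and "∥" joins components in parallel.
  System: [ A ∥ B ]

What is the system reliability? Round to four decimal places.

0.9689

R(A) = exp(−0.000137 × 2000) = 0.760332
R(B) = exp(−0.0000696 × 2000) = 0.870054
Parallel (A and B): 1 − (1 − 0.760332)(1 − 0.870054) = 0.9689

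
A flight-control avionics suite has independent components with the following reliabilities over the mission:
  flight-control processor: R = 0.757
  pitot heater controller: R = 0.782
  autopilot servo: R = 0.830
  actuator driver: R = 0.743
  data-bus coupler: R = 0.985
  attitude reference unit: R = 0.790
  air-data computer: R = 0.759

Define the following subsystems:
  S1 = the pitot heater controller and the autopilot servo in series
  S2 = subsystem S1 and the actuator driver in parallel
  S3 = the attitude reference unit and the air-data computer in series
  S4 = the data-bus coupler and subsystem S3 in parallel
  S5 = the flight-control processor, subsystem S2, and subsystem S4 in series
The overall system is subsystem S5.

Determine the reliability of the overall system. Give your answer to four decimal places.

0.6846

Series (pitot heater controller and autopilot servo): 0.782000 × 0.830000 = 0.649060
Parallel ([0.649060] and actuator driver): 1 − (1 − 0.649060)(1 − 0.743000) = 0.909808
Series (attitude reference unit and air-data computer): 0.790000 × 0.759000 = 0.599610
Parallel (data-bus coupler and [0.599610]): 1 − (1 − 0.985000)(1 − 0.599610) = 0.993994
Series (flight-control processor, [0.909808], and [0.993994]): 0.757000 × 0.909808 × 0.993994 = 0.6846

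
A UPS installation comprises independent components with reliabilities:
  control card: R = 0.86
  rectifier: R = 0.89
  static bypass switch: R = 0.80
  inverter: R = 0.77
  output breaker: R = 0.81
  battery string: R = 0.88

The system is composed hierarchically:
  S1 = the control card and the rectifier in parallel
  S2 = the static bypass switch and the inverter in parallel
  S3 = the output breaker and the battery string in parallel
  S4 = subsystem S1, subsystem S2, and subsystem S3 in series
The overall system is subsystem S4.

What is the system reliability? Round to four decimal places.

0.9179

Parallel (control card and rectifier): 1 − (1 − 0.860000)(1 − 0.890000) = 0.984600
Parallel (static bypass switch and inverter): 1 − (1 − 0.800000)(1 − 0.770000) = 0.954000
Parallel (output breaker and battery string): 1 − (1 − 0.810000)(1 − 0.880000) = 0.977200
Series ([0.984600], [0.954000], and [0.977200]): 0.984600 × 0.954000 × 0.977200 = 0.9179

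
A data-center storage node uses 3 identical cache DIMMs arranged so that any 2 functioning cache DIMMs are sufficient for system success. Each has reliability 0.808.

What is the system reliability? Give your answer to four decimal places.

R = Σ_{i=2}^{3} C(3,i) p^i (1−p)^{3−i} with p = 0.808
C(3,2)·0.808^2·0.192^1 = 0.376050
C(3,3)·0.808^3·0.192^0 = 0.527514
Sum = 0.9036

0.9036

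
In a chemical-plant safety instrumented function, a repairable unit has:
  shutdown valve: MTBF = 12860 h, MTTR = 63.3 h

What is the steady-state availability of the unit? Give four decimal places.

0.9951

A(shutdown valve) = MTBF/(MTBF+MTTR) = 12860/(12860+63.3) = 0.9951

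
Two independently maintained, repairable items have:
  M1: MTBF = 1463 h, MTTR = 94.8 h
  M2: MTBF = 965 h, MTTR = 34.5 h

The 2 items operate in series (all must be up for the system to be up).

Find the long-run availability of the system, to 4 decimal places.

A(M1) = MTBF/(MTBF+MTTR) = 1463/(1463+94.8) = 0.939145
A(M2) = MTBF/(MTBF+MTTR) = 965/(965+34.5) = 0.965483
Series availability: 0.939145 × 0.965483 = 0.9067

0.9067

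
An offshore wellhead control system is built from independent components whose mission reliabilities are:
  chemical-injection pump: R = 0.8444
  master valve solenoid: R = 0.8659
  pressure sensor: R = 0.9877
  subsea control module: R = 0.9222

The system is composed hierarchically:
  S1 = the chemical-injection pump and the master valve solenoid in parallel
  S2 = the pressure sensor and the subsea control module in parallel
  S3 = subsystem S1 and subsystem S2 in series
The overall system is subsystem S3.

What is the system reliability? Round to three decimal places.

0.978

Parallel (chemical-injection pump and master valve solenoid): 1 − (1 − 0.84440)(1 − 0.86590) = 0.97913
Parallel (pressure sensor and subsea control module): 1 − (1 − 0.98770)(1 − 0.92220) = 0.99904
Series ([0.97913] and [0.99904]): 0.97913 × 0.99904 = 0.978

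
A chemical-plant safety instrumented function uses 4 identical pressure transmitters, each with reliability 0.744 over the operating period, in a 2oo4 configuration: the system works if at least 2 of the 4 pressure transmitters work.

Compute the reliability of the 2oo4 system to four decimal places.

0.9458

R = Σ_{i=2}^{4} C(4,i) p^i (1−p)^{4−i} with p = 0.744
C(4,2)·0.744^2·0.256^2 = 0.217659
C(4,3)·0.744^3·0.256^1 = 0.421715
C(4,4)·0.744^4·0.256^0 = 0.306402
Sum = 0.9458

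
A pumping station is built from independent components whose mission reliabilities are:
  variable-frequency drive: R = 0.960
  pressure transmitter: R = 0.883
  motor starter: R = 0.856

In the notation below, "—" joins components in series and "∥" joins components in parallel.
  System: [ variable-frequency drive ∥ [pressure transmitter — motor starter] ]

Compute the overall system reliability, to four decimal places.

0.9902

Series (pressure transmitter and motor starter): 0.883000 × 0.856000 = 0.755848
Parallel (variable-frequency drive and [0.755848]): 1 − (1 − 0.960000)(1 − 0.755848) = 0.9902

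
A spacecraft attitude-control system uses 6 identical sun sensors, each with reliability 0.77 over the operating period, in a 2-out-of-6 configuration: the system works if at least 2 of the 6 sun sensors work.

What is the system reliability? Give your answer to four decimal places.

R = Σ_{i=2}^{6} C(6,i) p^i (1−p)^{6−i} with p = 0.77
C(6,2)·0.77^2·0.23^4 = 0.024888
C(6,3)·0.77^3·0.23^3 = 0.111093
C(6,4)·0.77^4·0.23^2 = 0.278939
C(6,5)·0.77^5·0.23^1 = 0.373536
C(6,6)·0.77^6·0.23^0 = 0.208422
Sum = 0.9969

0.9969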